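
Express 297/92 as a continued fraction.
[3; 4, 2, 1, 1, 1, 2]

Euclidean algorithm steps:
297 = 3 × 92 + 21
92 = 4 × 21 + 8
21 = 2 × 8 + 5
8 = 1 × 5 + 3
5 = 1 × 3 + 2
3 = 1 × 2 + 1
2 = 2 × 1 + 0
Continued fraction: [3; 4, 2, 1, 1, 1, 2]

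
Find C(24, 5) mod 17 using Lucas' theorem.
4

Using Lucas' theorem:
Write n=24 and k=5 in base 17:
n in base 17: [1, 7]
k in base 17: [0, 5]
C(24,5) mod 17 = ∏ C(n_i, k_i) mod 17
Digit binomials (mod 17): C(1,0) = 1; C(7,5) = 21 ≡ 4
Product: 1 × 4 = 4 ≡ 4 (mod 17)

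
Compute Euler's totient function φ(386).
192

386 = 2 × 193
φ(n) = n × ∏(1 - 1/p) for each prime p dividing n
φ(386) = 386 × (1 - 1/2) × (1 - 1/193) = 192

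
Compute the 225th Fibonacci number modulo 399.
148

Matrix identity: Q^n = [[F_(n+1), F_n], [F_n, F_(n-1)]] with Q = [[1,1],[1,0]].
n = 225 = 11100001₂. Square-and-multiply, entries mod 399:
Q^1 = [[1,1],[1,0]]
Q^3 = (Q^1)²·Q = [[3,2],[2,1]]
Q^7 = (Q^3)²·Q = [[21,13],[13,8]]
Q^14 = (Q^7)² = [[211,377],[377,233]]
Q^28 = (Q^14)² = [[317,207],[207,110]]
Q^56 = (Q^28)² = [[97,210],[210,286]]
Q^112 = (Q^56)² = [[43,231],[231,211]]
Q^225 = (Q^112)²·Q = [[169,148],[148,21]]
F_225 mod 399 = Q^225[0][1] = 148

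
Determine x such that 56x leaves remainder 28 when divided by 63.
x ≡ 5 (mod 9)

gcd(56, 63) = 7, which divides 28, so solutions exist.
Divide through by 7: 8x ≡ 4 (mod 9).
Find 8^(-1) mod 9 by the extended Euclidean algorithm:
9 = 1 × 8 + 1  ⟹  1 = (1)·9 + (-1)·8
So (-1)·8 ≡ 1 (mod 9), i.e. 8^(-1) ≡ -1 ≡ 8 (mod 9).
x ≡ 8 × 4 = 32 ≡ 5 (mod 9).
Check: 56 × 5 = 280 ≡ 28 (mod 63).
x ≡ 5 (mod 9), giving 7 solutions mod 63.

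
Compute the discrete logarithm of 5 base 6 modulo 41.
22

Baby-step giant-step with step n = ⌈√41⌉ = 7.
Baby steps 6^j mod 41 (j:value) for j=0..6: 0:1, 1:6, 2:36, 3:11, 4:25, 5:27, 6:39.
Giant-step multiplier: 6^(-7) ≡ 6^(40-7) = 6^33 ≡ 17 (mod 41).
Giant steps γ_i = 5·17^i mod 41: γ_0=5, γ_1=3, γ_2=10, γ_3=6 (in table at j=1).
x = i·n + j = 3·7 + 1 = 22.
Check: 6^22 ≡ 5 (mod 41).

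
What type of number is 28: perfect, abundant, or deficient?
perfect

Proper divisors of 28: sum = 1 + 2 + 4 + 7 + 14 = 28
Since 28 = 28, 28 is perfect.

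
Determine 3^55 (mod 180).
27

Repeated squaring. Binary of 55 = 110111.
3^1 ≡ 3 (mod 180); 3^2 ≡ 9 (mod 180); 3^4 ≡ 81 (mod 180); 3^8 ≡ 81 (mod 180); 3^16 ≡ 81 (mod 180); 3^32 ≡ 81 (mod 180)
3^55 = 3^1 × 3^2 × 3^4 × 3^16 × 3^32 ≡ 27 (mod 180)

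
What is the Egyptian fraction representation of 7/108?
1/16 + 1/432

Greedy algorithm:
7/108: ceiling(108/7) = 16, use 1/16
1/432: ceiling(432/1) = 432, use 1/432
Result: 7/108 = 1/16 + 1/432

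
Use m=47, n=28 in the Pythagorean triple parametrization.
(1425, 2632, 2993)

Euclid's formula: a = m² - n², b = 2mn, c = m² + n²
m = 47, n = 28
a = 47² - 28² = 2209 - 784 = 1425
b = 2 × 47 × 28 = 2632
c = 47² + 28² = 2209 + 784 = 2993
Verification: 1425² + 2632² = 2030625 + 6927424 = 8958049 = 2993² ✓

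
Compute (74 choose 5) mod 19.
13

Using Lucas' theorem:
Write n=74 and k=5 in base 19:
n in base 19: [3, 17]
k in base 19: [0, 5]
C(74,5) mod 19 = ∏ C(n_i, k_i) mod 19
Digit binomials (mod 19): C(3,0) = 1; C(17,5) = 6188 ≡ 13
Product: 1 × 13 = 13 ≡ 13 (mod 19)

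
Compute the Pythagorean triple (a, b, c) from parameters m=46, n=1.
(2115, 92, 2117)

Euclid's formula: a = m² - n², b = 2mn, c = m² + n²
m = 46, n = 1
a = 46² - 1² = 2116 - 1 = 2115
b = 2 × 46 × 1 = 92
c = 46² + 1² = 2116 + 1 = 2117
Verification: 2115² + 92² = 4473225 + 8464 = 4481689 = 2117² ✓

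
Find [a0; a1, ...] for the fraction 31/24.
[1; 3, 2, 3]

Euclidean algorithm steps:
31 = 1 × 24 + 7
24 = 3 × 7 + 3
7 = 2 × 3 + 1
3 = 3 × 1 + 0
Continued fraction: [1; 3, 2, 3]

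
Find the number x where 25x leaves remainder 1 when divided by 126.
121

gcd(25, 126) = 1, so the inverse exists.
Extended Euclidean algorithm on (126, 25):
126 = 5 × 25 + 1  ⟹  1 = (1)·126 + (-5)·25
So (-5)·25 ≡ 1 (mod 126), i.e. 25^(-1) ≡ -5 ≡ 121 (mod 126).
Check: 25 × 121 = 3025 ≡ 1 (mod 126)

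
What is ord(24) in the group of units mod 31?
30

31 is prime, so ord(24) divides φ(31) = 30.
Divisors of 30: 1, 2, 3, 5, 6, 10, 15, 30.
Repeated squaring: 24^1 ≡ 24, 24^2 ≡ 18, 24^4 ≡ 14, 24^8 ≡ 10, 24^16 ≡ 7 (mod 31).
Test 24^d mod 31 for each divisor d in increasing order:
24^1 ≡ 24
24^2 ≡ 18
24^3 = 24^2·24^1 ≡ 29
24^5 = 24^4·24^1 ≡ 26
24^6 = 24^4·24^2 ≡ 4
24^10 = 24^8·24^2 ≡ 25
24^15 = 24^8·24^4·24^2·24^1 ≡ 30
24^30 = 24^16·24^8·24^4·24^2 ≡ 1  ← first divisor giving 1
The order is 30.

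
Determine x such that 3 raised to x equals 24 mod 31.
13

Baby-step giant-step with step n = ⌈√31⌉ = 6.
Baby steps 3^j mod 31 (j:value) for j=0..5: 0:1, 1:3, 2:9, 3:27, 4:19, 5:26.
Giant-step multiplier: 3^(-6) ≡ 3^(30-6) = 3^24 ≡ 2 (mod 31).
Giant steps γ_i = 24·2^i mod 31: γ_0=24, γ_1=17, γ_2=3 (in table at j=1).
x = i·n + j = 2·6 + 1 = 13.
Check: 3^13 ≡ 24 (mod 31).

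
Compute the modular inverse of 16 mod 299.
243

gcd(16, 299) = 1, so the inverse exists.
Extended Euclidean algorithm on (299, 16):
299 = 18 × 16 + 11  ⟹  11 = (1)·299 + (-18)·16
16 = 1 × 11 + 5  ⟹  5 = (-1)·299 + (19)·16
11 = 2 × 5 + 1  ⟹  1 = (3)·299 + (-56)·16
So (-56)·16 ≡ 1 (mod 299), i.e. 16^(-1) ≡ -56 ≡ 243 (mod 299).
Check: 16 × 243 = 3888 ≡ 1 (mod 299)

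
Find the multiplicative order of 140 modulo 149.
37

149 is prime, so ord(140) divides φ(149) = 148.
Divisors of 148: 1, 2, 4, 37, 74, 148.
Repeated squaring: 140^1 ≡ 140, 140^2 ≡ 81, 140^4 ≡ 5, 140^8 ≡ 25, 140^16 ≡ 29, 140^32 ≡ 96, 140^64 ≡ 127, 140^128 ≡ 37 (mod 149).
Test 140^d mod 149 for each divisor d in increasing order:
140^1 ≡ 140
140^2 ≡ 81
140^4 ≡ 5
140^37 = 140^32·140^4·140^1 ≡ 1  ← first divisor giving 1
The order is 37.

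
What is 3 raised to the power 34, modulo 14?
11

Repeated squaring. Binary of 34 = 100010.
3^1 ≡ 3 (mod 14); 3^2 ≡ 9 (mod 14); 3^4 ≡ 11 (mod 14); 3^8 ≡ 9 (mod 14); 3^16 ≡ 11 (mod 14); 3^32 ≡ 9 (mod 14)
3^34 = 3^2 × 3^32 ≡ 11 (mod 14)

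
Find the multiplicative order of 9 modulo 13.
3

13 is prime, so ord(9) divides φ(13) = 12.
Divisors of 12: 1, 2, 3, 4, 6, 12.
Repeated squaring: 9^1 ≡ 9, 9^2 ≡ 3, 9^4 ≡ 9, 9^8 ≡ 3 (mod 13).
Test 9^d mod 13 for each divisor d in increasing order:
9^1 ≡ 9
9^2 ≡ 3
9^3 = 9^2·9^1 ≡ 1  ← first divisor giving 1
The order is 3.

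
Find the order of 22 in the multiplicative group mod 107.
106

107 is prime, so ord(22) divides φ(107) = 106.
Divisors of 106: 1, 2, 53, 106.
Repeated squaring: 22^1 ≡ 22, 22^2 ≡ 56, 22^4 ≡ 33, 22^8 ≡ 19, 22^16 ≡ 40, 22^32 ≡ 102, 22^64 ≡ 25 (mod 107).
Test 22^d mod 107 for each divisor d in increasing order:
22^1 ≡ 22
22^2 ≡ 56
22^53 = 22^32·22^16·22^4·22^1 ≡ 106
22^106 = 22^64·22^32·22^8·22^2 ≡ 1  ← first divisor giving 1
The order is 106.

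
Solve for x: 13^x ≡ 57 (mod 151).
81

Baby-step giant-step with step n = ⌈√151⌉ = 13.
Baby steps 13^j mod 151 (j:value) for j=0..12: 0:1, 1:13, 2:18, 3:83, 4:22, 5:135, 6:94, 7:14, 8:31, 9:101, 10:105, 11:6, 12:78.
Giant-step multiplier: 13^(-13) ≡ 13^(150-13) = 13^137 ≡ 7 (mod 151).
Giant steps γ_i = 57·7^i mod 151: γ_0=57, γ_1=97, γ_2=75, γ_3=72, γ_4=51, γ_5=55, γ_6=83 (in table at j=3).
x = i·n + j = 6·13 + 3 = 81.
Check: 13^81 ≡ 57 (mod 151).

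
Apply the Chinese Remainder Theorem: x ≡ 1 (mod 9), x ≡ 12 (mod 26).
64

Using Chinese Remainder Theorem:
M = 9 × 26 = 234
M1 = 26, M2 = 9
y1 = 26^(-1) mod 9 = 8
y2 = 9^(-1) mod 26 = 3
x = (1×26×8 + 12×9×3) mod 234 = 64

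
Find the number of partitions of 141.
16670689208

p(n) counts ways to write n as a sum of positive integers (order ignored).
Euler's pentagonal recurrence: p(k) = p(k-1) + p(k-2) - p(k-5) - p(k-7) + p(k-12) + p(k-15) - ... (offsets j(3j∓1)/2, signs ++--, p(0)=1, p(<0)=0).
DP table for k = 0..140: p(0)=1, p(1)=1, p(2)=2, p(3)=3, p(4)=5, p(5)=7, p(6)=11, p(7)=15, p(8)=22, p(9)=30, p(10)=42, p(11)=56, p(12)=77, p(13)=101, p(14)=135, p(15)=176, p(16)=231, p(17)=297, p(18)=385, p(19)=490, p(20)=627, p(21)=792, p(22)=1002, p(23)=1255, p(24)=1575, p(25)=1958, p(26)=2436, p(27)=3010, p(28)=3718, p(29)=4565, p(30)=5604, p(31)=6842, p(32)=8349, p(33)=10143, p(34)=12310, p(35)=14883, p(36)=17977, p(37)=21637, p(38)=26015, p(39)=31185, p(40)=37338, p(41)=44583, p(42)=53174, p(43)=63261, p(44)=75175, p(45)=89134, p(46)=105558, p(47)=124754, p(48)=147273, p(49)=173525, p(50)=204226, p(51)=239943, p(52)=281589, p(53)=329931, p(54)=386155, p(55)=451276, p(56)=526823, p(57)=614154, p(58)=715220, p(59)=831820, p(60)=966467, p(61)=1121505, p(62)=1300156, p(63)=1505499, p(64)=1741630, p(65)=2012558, p(66)=2323520, p(67)=2679689, p(68)=3087735, p(69)=3554345, p(70)=4087968, p(71)=4697205, p(72)=5392783, p(73)=6185689, p(74)=7089500, p(75)=8118264, p(76)=9289091, p(77)=10619863, p(78)=12132164, p(79)=13848650, p(80)=15796476, p(81)=18004327, p(82)=20506255, p(83)=23338469, p(84)=26543660, p(85)=30167357, p(86)=34262962, p(87)=38887673, p(88)=44108109, p(89)=49995925, p(90)=56634173, p(91)=64112359, p(92)=72533807, p(93)=82010177, p(94)=92669720, p(95)=104651419, p(96)=118114304, p(97)=133230930, p(98)=150198136, p(99)=169229875, p(100)=190569292, p(101)=214481126, p(102)=241265379, p(103)=271248950, p(104)=304801365, p(105)=342325709, p(106)=384276336, p(107)=431149389, p(108)=483502844, p(109)=541946240, p(110)=607163746, p(111)=679903203, p(112)=761002156, p(113)=851376628, p(114)=952050665, p(115)=1064144451, p(116)=1188908248, p(117)=1327710076, p(118)=1482074143, p(119)=1653668665, p(120)=1844349560, p(121)=2056148051, p(122)=2291320912, p(123)=2552338241, p(124)=2841940500, p(125)=3163127352, p(126)=3519222692, p(127)=3913864295, p(128)=4351078600, p(129)=4835271870, p(130)=5371315400, p(131)=5964539504, p(132)=6620830889, p(133)=7346629512, p(134)=8149040695, p(135)=9035836076, p(136)=10015581680, p(137)=11097645016, p(138)=12292341831, p(139)=13610949895, p(140)=15065878135.
Final step: p(141) = p(140) + p(139) - p(136) - p(134) + p(129) + p(126) - p(119) - p(115) + p(106) + p(101) - p(90) - p(84) + p(71) + p(64) - p(49) - p(41) + p(24) + p(15)
= 15065878135 + 13610949895 - 10015581680 - 8149040695 + 4835271870 + 3519222692 - 1653668665 - 1064144451 + 384276336 + 214481126 - 56634173 - 26543660 + 4697205 + 1741630 - 173525 - 44583 + 1575 + 176
= 16670689208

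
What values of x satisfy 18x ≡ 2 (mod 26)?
x ≡ 3 (mod 13)

gcd(18, 26) = 2, which divides 2, so solutions exist.
Divide through by 2: 9x ≡ 1 (mod 13).
Find 9^(-1) mod 13 by the extended Euclidean algorithm:
13 = 1 × 9 + 4  ⟹  4 = (1)·13 + (-1)·9
9 = 2 × 4 + 1  ⟹  1 = (-2)·13 + (3)·9
So (3)·9 ≡ 1 (mod 13), i.e. 9^(-1) ≡ 3 (mod 13).
x ≡ 3 × 1 = 3 ≡ 3 (mod 13).
Check: 18 × 3 = 54 ≡ 2 (mod 26).
x ≡ 3 (mod 13), giving 2 solutions mod 26.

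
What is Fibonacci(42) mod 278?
136

Matrix identity: Q^n = [[F_(n+1), F_n], [F_n, F_(n-1)]] with Q = [[1,1],[1,0]].
n = 42 = 101010₂. Square-and-multiply, entries mod 278:
Q^1 = [[1,1],[1,0]]
Q^2 = (Q^1)² = [[2,1],[1,1]]
Q^5 = (Q^2)²·Q = [[8,5],[5,3]]
Q^10 = (Q^5)² = [[89,55],[55,34]]
Q^21 = (Q^10)²·Q = [[197,104],[104,93]]
Q^42 = (Q^21)² = [[141,136],[136,5]]
F_42 mod 278 = Q^42[0][1] = 136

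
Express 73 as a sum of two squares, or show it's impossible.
3² + 8² (a=3, b=8)

Factorization: 73 = 73
By Fermat: n is sum of two squares iff every prime p ≡ 3 (mod 4) appears to even power.
All primes ≡ 3 (mod 4) appear to even power.
Search a = 0, 1, 2, … for 73 - a² a perfect square: first hit at a = 3: 73 - 9 = 64 = 8².
73 = 3² + 8² = 9 + 64 ✓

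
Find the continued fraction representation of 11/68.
[0; 6, 5, 2]

Euclidean algorithm steps:
11 = 0 × 68 + 11
68 = 6 × 11 + 2
11 = 5 × 2 + 1
2 = 2 × 1 + 0
Continued fraction: [0; 6, 5, 2]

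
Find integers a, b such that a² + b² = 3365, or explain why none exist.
1² + 58² (a=1, b=58)

Factorization: 3365 = 5 × 673
By Fermat: n is sum of two squares iff every prime p ≡ 3 (mod 4) appears to even power.
All primes ≡ 3 (mod 4) appear to even power.
Search a = 0, 1, 2, … for 3365 - a² a perfect square: first hit at a = 1: 3365 - 1 = 3364 = 58².
3365 = 1² + 58² = 1 + 3364 ✓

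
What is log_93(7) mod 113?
88

Baby-step giant-step with step n = ⌈√113⌉ = 11.
Baby steps 93^j mod 113 (j:value) for j=0..10: 0:1, 1:93, 2:61, 3:23, 4:105, 5:47, 6:77, 7:42, 8:64, 9:76, 10:62.
Giant-step multiplier: 93^(-11) ≡ 93^(112-11) = 93^101 ≡ 38 (mod 113).
Giant steps γ_i = 7·38^i mod 113: γ_0=7, γ_1=40, γ_2=51, γ_3=17, γ_4=81, γ_5=27, γ_6=9, γ_7=3, γ_8=1 (in table at j=0).
x = i·n + j = 8·11 + 0 = 88.
Check: 93^88 ≡ 7 (mod 113).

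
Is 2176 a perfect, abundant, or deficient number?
abundant

Proper divisors of 2176: sum = 1 + 2 + 4 + 8 + 16 + 17 + 32 + 34 + 64 + 68 + 128 + 136 + 272 + 544 + 1088 = 2414
Since 2414 > 2176, 2176 is abundant.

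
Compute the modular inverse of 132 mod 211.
8

gcd(132, 211) = 1, so the inverse exists.
Extended Euclidean algorithm on (211, 132):
211 = 1 × 132 + 79  ⟹  79 = (1)·211 + (-1)·132
132 = 1 × 79 + 53  ⟹  53 = (-1)·211 + (2)·132
79 = 1 × 53 + 26  ⟹  26 = (2)·211 + (-3)·132
53 = 2 × 26 + 1  ⟹  1 = (-5)·211 + (8)·132
So (8)·132 ≡ 1 (mod 211), i.e. 132^(-1) ≡ 8 (mod 211).
Check: 132 × 8 = 1056 ≡ 1 (mod 211)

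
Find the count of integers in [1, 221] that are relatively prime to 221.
192

221 = 13 × 17
φ(n) = n × ∏(1 - 1/p) for each prime p dividing n
φ(221) = 221 × (1 - 1/13) × (1 - 1/17) = 192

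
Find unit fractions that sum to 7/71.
1/11 + 1/131 + 1/20463 + 1/523397499 + 1/365259922089209169

Greedy algorithm:
7/71: ceiling(71/7) = 11, use 1/11
6/781: ceiling(781/6) = 131, use 1/131
5/102311: ceiling(102311/5) = 20463, use 1/20463
4/2093589993: ceiling(2093589993/4) = 523397499, use 1/523397499
1/365259922089209169: ceiling(365259922089209169/1) = 365259922089209169, use 1/365259922089209169
Result: 7/71 = 1/11 + 1/131 + 1/20463 + 1/523397499 + 1/365259922089209169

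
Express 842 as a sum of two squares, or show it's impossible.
1² + 29² (a=1, b=29)

Factorization: 842 = 2 × 421
By Fermat: n is sum of two squares iff every prime p ≡ 3 (mod 4) appears to even power.
All primes ≡ 3 (mod 4) appear to even power.
Search a = 0, 1, 2, … for 842 - a² a perfect square: first hit at a = 1: 842 - 1 = 841 = 29².
842 = 1² + 29² = 1 + 841 ✓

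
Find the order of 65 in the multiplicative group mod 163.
27

163 is prime, so ord(65) divides φ(163) = 162.
Divisors of 162: 1, 2, 3, 6, 9, 18, 27, 54, 81, 162.
Repeated squaring: 65^1 ≡ 65, 65^2 ≡ 150, 65^4 ≡ 6, 65^8 ≡ 36, 65^16 ≡ 155, 65^32 ≡ 64, 65^64 ≡ 21, 65^128 ≡ 115 (mod 163).
Test 65^d mod 163 for each divisor d in increasing order:
65^1 ≡ 65
65^2 ≡ 150
65^3 = 65^2·65^1 ≡ 133
65^6 = 65^4·65^2 ≡ 85
65^9 = 65^8·65^1 ≡ 58
65^18 = 65^16·65^2 ≡ 104
65^27 = 65^16·65^8·65^2·65^1 ≡ 1  ← first divisor giving 1
The order is 27.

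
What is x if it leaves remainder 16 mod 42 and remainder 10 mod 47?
856

Using Chinese Remainder Theorem:
M = 42 × 47 = 1974
M1 = 47, M2 = 42
y1 = 47^(-1) mod 42 = 17
y2 = 42^(-1) mod 47 = 28
x = (16×47×17 + 10×42×28) mod 1974 = 856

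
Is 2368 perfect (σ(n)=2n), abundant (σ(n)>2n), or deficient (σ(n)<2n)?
abundant

Proper divisors of 2368: sum = 1 + 2 + 4 + 8 + 16 + 32 + 37 + 64 + 74 + 148 + 296 + 592 + 1184 = 2458
Since 2458 > 2368, 2368 is abundant.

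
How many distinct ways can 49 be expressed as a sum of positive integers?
173525

p(n) counts ways to write n as a sum of positive integers (order ignored).
Euler's pentagonal recurrence: p(k) = p(k-1) + p(k-2) - p(k-5) - p(k-7) + p(k-12) + p(k-15) - ... (offsets j(3j∓1)/2, signs ++--, p(0)=1, p(<0)=0).
DP table for k = 0..48: p(0)=1, p(1)=1, p(2)=2, p(3)=3, p(4)=5, p(5)=7, p(6)=11, p(7)=15, p(8)=22, p(9)=30, p(10)=42, p(11)=56, p(12)=77, p(13)=101, p(14)=135, p(15)=176, p(16)=231, p(17)=297, p(18)=385, p(19)=490, p(20)=627, p(21)=792, p(22)=1002, p(23)=1255, p(24)=1575, p(25)=1958, p(26)=2436, p(27)=3010, p(28)=3718, p(29)=4565, p(30)=5604, p(31)=6842, p(32)=8349, p(33)=10143, p(34)=12310, p(35)=14883, p(36)=17977, p(37)=21637, p(38)=26015, p(39)=31185, p(40)=37338, p(41)=44583, p(42)=53174, p(43)=63261, p(44)=75175, p(45)=89134, p(46)=105558, p(47)=124754, p(48)=147273.
Final step: p(49) = p(48) + p(47) - p(44) - p(42) + p(37) + p(34) - p(27) - p(23) + p(14) + p(9)
= 147273 + 124754 - 75175 - 53174 + 21637 + 12310 - 3010 - 1255 + 135 + 30
= 173525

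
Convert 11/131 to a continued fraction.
[0; 11, 1, 10]

Euclidean algorithm steps:
11 = 0 × 131 + 11
131 = 11 × 11 + 10
11 = 1 × 10 + 1
10 = 10 × 1 + 0
Continued fraction: [0; 11, 1, 10]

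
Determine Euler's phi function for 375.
200

375 = 3 × 5^3
φ(n) = n × ∏(1 - 1/p) for each prime p dividing n
φ(375) = 375 × (1 - 1/3) × (1 - 1/5) = 200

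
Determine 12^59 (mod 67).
48

Repeated squaring. Binary of 59 = 111011.
12^1 ≡ 12 (mod 67); 12^2 ≡ 10 (mod 67); 12^4 ≡ 33 (mod 67); 12^8 ≡ 17 (mod 67); 12^16 ≡ 21 (mod 67); 12^32 ≡ 39 (mod 67)
12^59 = 12^1 × 12^2 × 12^8 × 12^16 × 12^32 ≡ 48 (mod 67)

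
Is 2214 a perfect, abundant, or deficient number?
abundant

Proper divisors of 2214: sum = 1 + 2 + 3 + 6 + 9 + 18 + 27 + 41 + 54 + 82 + 123 + 246 + 369 + 738 + 1107 = 2826
Since 2826 > 2214, 2214 is abundant.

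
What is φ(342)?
108

342 = 2 × 3^2 × 19
φ(n) = n × ∏(1 - 1/p) for each prime p dividing n
φ(342) = 342 × (1 - 1/2) × (1 - 1/3) × (1 - 1/19) = 108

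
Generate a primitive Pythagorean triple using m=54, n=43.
(1067, 4644, 4765)

Euclid's formula: a = m² - n², b = 2mn, c = m² + n²
m = 54, n = 43
a = 54² - 43² = 2916 - 1849 = 1067
b = 2 × 54 × 43 = 4644
c = 54² + 43² = 2916 + 1849 = 4765
Verification: 1067² + 4644² = 1138489 + 21566736 = 22705225 = 4765² ✓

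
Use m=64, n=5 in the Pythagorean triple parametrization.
(4071, 640, 4121)

Euclid's formula: a = m² - n², b = 2mn, c = m² + n²
m = 64, n = 5
a = 64² - 5² = 4096 - 25 = 4071
b = 2 × 64 × 5 = 640
c = 64² + 5² = 4096 + 25 = 4121
Verification: 4071² + 640² = 16573041 + 409600 = 16982641 = 4121² ✓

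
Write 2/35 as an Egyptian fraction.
1/18 + 1/630

Greedy algorithm:
2/35: ceiling(35/2) = 18, use 1/18
1/630: ceiling(630/1) = 630, use 1/630
Result: 2/35 = 1/18 + 1/630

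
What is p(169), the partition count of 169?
250438925115

p(n) counts ways to write n as a sum of positive integers (order ignored).
Euler's pentagonal recurrence: p(k) = p(k-1) + p(k-2) - p(k-5) - p(k-7) + p(k-12) + p(k-15) - ... (offsets j(3j∓1)/2, signs ++--, p(0)=1, p(<0)=0).
DP table for k = 0..168: p(0)=1, p(1)=1, p(2)=2, p(3)=3, p(4)=5, p(5)=7, p(6)=11, p(7)=15, p(8)=22, p(9)=30, p(10)=42, p(11)=56, p(12)=77, p(13)=101, p(14)=135, p(15)=176, p(16)=231, p(17)=297, p(18)=385, p(19)=490, p(20)=627, p(21)=792, p(22)=1002, p(23)=1255, p(24)=1575, p(25)=1958, p(26)=2436, p(27)=3010, p(28)=3718, p(29)=4565, p(30)=5604, p(31)=6842, p(32)=8349, p(33)=10143, p(34)=12310, p(35)=14883, p(36)=17977, p(37)=21637, p(38)=26015, p(39)=31185, p(40)=37338, p(41)=44583, p(42)=53174, p(43)=63261, p(44)=75175, p(45)=89134, p(46)=105558, p(47)=124754, p(48)=147273, p(49)=173525, p(50)=204226, p(51)=239943, p(52)=281589, p(53)=329931, p(54)=386155, p(55)=451276, p(56)=526823, p(57)=614154, p(58)=715220, p(59)=831820, p(60)=966467, p(61)=1121505, p(62)=1300156, p(63)=1505499, p(64)=1741630, p(65)=2012558, p(66)=2323520, p(67)=2679689, p(68)=3087735, p(69)=3554345, p(70)=4087968, p(71)=4697205, p(72)=5392783, p(73)=6185689, p(74)=7089500, p(75)=8118264, p(76)=9289091, p(77)=10619863, p(78)=12132164, p(79)=13848650, p(80)=15796476, p(81)=18004327, p(82)=20506255, p(83)=23338469, p(84)=26543660, p(85)=30167357, p(86)=34262962, p(87)=38887673, p(88)=44108109, p(89)=49995925, p(90)=56634173, p(91)=64112359, p(92)=72533807, p(93)=82010177, p(94)=92669720, p(95)=104651419, p(96)=118114304, p(97)=133230930, p(98)=150198136, p(99)=169229875, p(100)=190569292, p(101)=214481126, p(102)=241265379, p(103)=271248950, p(104)=304801365, p(105)=342325709, p(106)=384276336, p(107)=431149389, p(108)=483502844, p(109)=541946240, p(110)=607163746, p(111)=679903203, p(112)=761002156, p(113)=851376628, p(114)=952050665, p(115)=1064144451, p(116)=1188908248, p(117)=1327710076, p(118)=1482074143, p(119)=1653668665, p(120)=1844349560, p(121)=2056148051, p(122)=2291320912, p(123)=2552338241, p(124)=2841940500, p(125)=3163127352, p(126)=3519222692, p(127)=3913864295, p(128)=4351078600, p(129)=4835271870, p(130)=5371315400, p(131)=5964539504, p(132)=6620830889, p(133)=7346629512, p(134)=8149040695, p(135)=9035836076, p(136)=10015581680, p(137)=11097645016, p(138)=12292341831, p(139)=13610949895, p(140)=15065878135, p(141)=16670689208, p(142)=18440293320, p(143)=20390982757, p(144)=22540654445, p(145)=24908858009, p(146)=27517052599, p(147)=30388671978, p(148)=33549419497, p(149)=37027355200, p(150)=40853235313, p(151)=45060624582, p(152)=49686288421, p(153)=54770336324, p(154)=60356673280, p(155)=66493182097, p(156)=73232243759, p(157)=80630964769, p(158)=88751778802, p(159)=97662728555, p(160)=107438159466, p(161)=118159068427, p(162)=129913904637, p(163)=142798995930, p(164)=156919475295, p(165)=172389800255, p(166)=189334822579, p(167)=207890420102, p(168)=228204732751.
Final step: p(169) = p(168) + p(167) - p(164) - p(162) + p(157) + p(154) - p(147) - p(143) + p(134) + p(129) - p(118) - p(112) + p(99) + p(92) - p(77) - p(69) + p(52) + p(43) - p(24) - p(14)
= 228204732751 + 207890420102 - 156919475295 - 129913904637 + 80630964769 + 60356673280 - 30388671978 - 20390982757 + 8149040695 + 4835271870 - 1482074143 - 761002156 + 169229875 + 72533807 - 10619863 - 3554345 + 281589 + 63261 - 1575 - 135
= 250438925115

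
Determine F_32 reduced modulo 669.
45

Matrix identity: Q^n = [[F_(n+1), F_n], [F_n, F_(n-1)]] with Q = [[1,1],[1,0]].
n = 32 = 100000₂. Square-and-multiply, entries mod 669:
Q^1 = [[1,1],[1,0]]
Q^2 = (Q^1)² = [[2,1],[1,1]]
Q^4 = (Q^2)² = [[5,3],[3,2]]
Q^8 = (Q^4)² = [[34,21],[21,13]]
Q^16 = (Q^8)² = [[259,318],[318,610]]
Q^32 = (Q^16)² = [[286,45],[45,241]]
F_32 mod 669 = Q^32[0][1] = 45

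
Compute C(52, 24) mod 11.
3

Using Lucas' theorem:
Write n=52 and k=24 in base 11:
n in base 11: [4, 8]
k in base 11: [2, 2]
C(52,24) mod 11 = ∏ C(n_i, k_i) mod 11
Digit binomials (mod 11): C(4,2) = 6; C(8,2) = 28 ≡ 6
Product: 6 × 6 = 36 ≡ 3 (mod 11)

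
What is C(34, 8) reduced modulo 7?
3

Using Lucas' theorem:
Write n=34 and k=8 in base 7:
n in base 7: [4, 6]
k in base 7: [1, 1]
C(34,8) mod 7 = ∏ C(n_i, k_i) mod 7
Digit binomials (mod 7): C(4,1) = 4; C(6,1) = 6
Product: 4 × 6 = 24 ≡ 3 (mod 7)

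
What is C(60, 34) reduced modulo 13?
6

Using Lucas' theorem:
Write n=60 and k=34 in base 13:
n in base 13: [4, 8]
k in base 13: [2, 8]
C(60,34) mod 13 = ∏ C(n_i, k_i) mod 13
Digit binomials (mod 13): C(4,2) = 6; C(8,8) = 1
Product: 6 × 1 = 6 ≡ 6 (mod 13)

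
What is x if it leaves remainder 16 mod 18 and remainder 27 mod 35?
412

Using Chinese Remainder Theorem:
M = 18 × 35 = 630
M1 = 35, M2 = 18
y1 = 35^(-1) mod 18 = 17
y2 = 18^(-1) mod 35 = 2
x = (16×35×17 + 27×18×2) mod 630 = 412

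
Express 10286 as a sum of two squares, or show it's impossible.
Not possible

Factorization: 10286 = 2 × 37 × 139
By Fermat: n is sum of two squares iff every prime p ≡ 3 (mod 4) appears to even power.
Prime(s) ≡ 3 (mod 4) with odd exponent: [(139, 1)]
Therefore 10286 cannot be expressed as a² + b².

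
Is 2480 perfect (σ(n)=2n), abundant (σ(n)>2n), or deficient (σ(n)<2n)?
abundant

Proper divisors of 2480: sum = 1 + 2 + 4 + 5 + 8 + 10 + 16 + 20 + ... + 310 + 496 + 620 + 1240 (19 divisors) = 3472
Since 3472 > 2480, 2480 is abundant.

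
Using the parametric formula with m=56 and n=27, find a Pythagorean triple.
(2407, 3024, 3865)

Euclid's formula: a = m² - n², b = 2mn, c = m² + n²
m = 56, n = 27
a = 56² - 27² = 3136 - 729 = 2407
b = 2 × 56 × 27 = 3024
c = 56² + 27² = 3136 + 729 = 3865
Verification: 2407² + 3024² = 5793649 + 9144576 = 14938225 = 3865² ✓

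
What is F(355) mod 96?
53

Matrix identity: Q^n = [[F_(n+1), F_n], [F_n, F_(n-1)]] with Q = [[1,1],[1,0]].
n = 355 = 101100011₂. Square-and-multiply, entries mod 96:
Q^1 = [[1,1],[1,0]]
Q^2 = (Q^1)² = [[2,1],[1,1]]
Q^5 = (Q^2)²·Q = [[8,5],[5,3]]
Q^11 = (Q^5)²·Q = [[48,89],[89,55]]
Q^22 = (Q^11)² = [[49,47],[47,2]]
Q^44 = (Q^22)² = [[2,93],[93,5]]
Q^88 = (Q^44)² = [[13,75],[75,34]]
Q^177 = (Q^88)²·Q = [[7,34],[34,69]]
Q^355 = (Q^177)²·Q = [[45,53],[53,88]]
F_355 mod 96 = Q^355[0][1] = 53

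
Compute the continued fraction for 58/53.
[1; 10, 1, 1, 2]

Euclidean algorithm steps:
58 = 1 × 53 + 5
53 = 10 × 5 + 3
5 = 1 × 3 + 2
3 = 1 × 2 + 1
2 = 2 × 1 + 0
Continued fraction: [1; 10, 1, 1, 2]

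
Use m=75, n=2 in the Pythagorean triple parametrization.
(5621, 300, 5629)

Euclid's formula: a = m² - n², b = 2mn, c = m² + n²
m = 75, n = 2
a = 75² - 2² = 5625 - 4 = 5621
b = 2 × 75 × 2 = 300
c = 75² + 2² = 5625 + 4 = 5629
Verification: 5621² + 300² = 31595641 + 90000 = 31685641 = 5629² ✓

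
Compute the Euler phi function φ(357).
192

357 = 3 × 7 × 17
φ(n) = n × ∏(1 - 1/p) for each prime p dividing n
φ(357) = 357 × (1 - 1/3) × (1 - 1/7) × (1 - 1/17) = 192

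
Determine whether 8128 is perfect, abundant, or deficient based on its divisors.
perfect

Proper divisors of 8128: sum = 1 + 2 + 4 + 8 + 16 + 32 + 64 + 127 + 254 + 508 + 1016 + 2032 + 4064 = 8128
Since 8128 = 8128, 8128 is perfect.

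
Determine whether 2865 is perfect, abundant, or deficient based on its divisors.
deficient

Proper divisors of 2865: sum = 1 + 3 + 5 + 15 + 191 + 573 + 955 = 1743
Since 1743 < 2865, 2865 is deficient.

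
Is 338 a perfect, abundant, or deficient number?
deficient

Proper divisors of 338: sum = 1 + 2 + 13 + 26 + 169 = 211
Since 211 < 338, 338 is deficient.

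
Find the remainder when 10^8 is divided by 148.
100

Repeated squaring. Binary of 8 = 1000.
10^1 ≡ 10 (mod 148); 10^2 ≡ 100 (mod 148); 10^4 ≡ 84 (mod 148); 10^8 ≡ 100 (mod 148)
10^8 = 10^8 ≡ 100 (mod 148)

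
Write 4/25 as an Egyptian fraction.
1/7 + 1/59 + 1/5163 + 1/53307975

Greedy algorithm:
4/25: ceiling(25/4) = 7, use 1/7
3/175: ceiling(175/3) = 59, use 1/59
2/10325: ceiling(10325/2) = 5163, use 1/5163
1/53307975: ceiling(53307975/1) = 53307975, use 1/53307975
Result: 4/25 = 1/7 + 1/59 + 1/5163 + 1/53307975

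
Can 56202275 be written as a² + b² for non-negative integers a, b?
Not possible

Factorization: 56202275 = 5^2 × 131^3
By Fermat: n is sum of two squares iff every prime p ≡ 3 (mod 4) appears to even power.
Prime(s) ≡ 3 (mod 4) with odd exponent: [(131, 3)]
Therefore 56202275 cannot be expressed as a² + b².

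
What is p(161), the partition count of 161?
118159068427

p(n) counts ways to write n as a sum of positive integers (order ignored).
Euler's pentagonal recurrence: p(k) = p(k-1) + p(k-2) - p(k-5) - p(k-7) + p(k-12) + p(k-15) - ... (offsets j(3j∓1)/2, signs ++--, p(0)=1, p(<0)=0).
DP table for k = 0..160: p(0)=1, p(1)=1, p(2)=2, p(3)=3, p(4)=5, p(5)=7, p(6)=11, p(7)=15, p(8)=22, p(9)=30, p(10)=42, p(11)=56, p(12)=77, p(13)=101, p(14)=135, p(15)=176, p(16)=231, p(17)=297, p(18)=385, p(19)=490, p(20)=627, p(21)=792, p(22)=1002, p(23)=1255, p(24)=1575, p(25)=1958, p(26)=2436, p(27)=3010, p(28)=3718, p(29)=4565, p(30)=5604, p(31)=6842, p(32)=8349, p(33)=10143, p(34)=12310, p(35)=14883, p(36)=17977, p(37)=21637, p(38)=26015, p(39)=31185, p(40)=37338, p(41)=44583, p(42)=53174, p(43)=63261, p(44)=75175, p(45)=89134, p(46)=105558, p(47)=124754, p(48)=147273, p(49)=173525, p(50)=204226, p(51)=239943, p(52)=281589, p(53)=329931, p(54)=386155, p(55)=451276, p(56)=526823, p(57)=614154, p(58)=715220, p(59)=831820, p(60)=966467, p(61)=1121505, p(62)=1300156, p(63)=1505499, p(64)=1741630, p(65)=2012558, p(66)=2323520, p(67)=2679689, p(68)=3087735, p(69)=3554345, p(70)=4087968, p(71)=4697205, p(72)=5392783, p(73)=6185689, p(74)=7089500, p(75)=8118264, p(76)=9289091, p(77)=10619863, p(78)=12132164, p(79)=13848650, p(80)=15796476, p(81)=18004327, p(82)=20506255, p(83)=23338469, p(84)=26543660, p(85)=30167357, p(86)=34262962, p(87)=38887673, p(88)=44108109, p(89)=49995925, p(90)=56634173, p(91)=64112359, p(92)=72533807, p(93)=82010177, p(94)=92669720, p(95)=104651419, p(96)=118114304, p(97)=133230930, p(98)=150198136, p(99)=169229875, p(100)=190569292, p(101)=214481126, p(102)=241265379, p(103)=271248950, p(104)=304801365, p(105)=342325709, p(106)=384276336, p(107)=431149389, p(108)=483502844, p(109)=541946240, p(110)=607163746, p(111)=679903203, p(112)=761002156, p(113)=851376628, p(114)=952050665, p(115)=1064144451, p(116)=1188908248, p(117)=1327710076, p(118)=1482074143, p(119)=1653668665, p(120)=1844349560, p(121)=2056148051, p(122)=2291320912, p(123)=2552338241, p(124)=2841940500, p(125)=3163127352, p(126)=3519222692, p(127)=3913864295, p(128)=4351078600, p(129)=4835271870, p(130)=5371315400, p(131)=5964539504, p(132)=6620830889, p(133)=7346629512, p(134)=8149040695, p(135)=9035836076, p(136)=10015581680, p(137)=11097645016, p(138)=12292341831, p(139)=13610949895, p(140)=15065878135, p(141)=16670689208, p(142)=18440293320, p(143)=20390982757, p(144)=22540654445, p(145)=24908858009, p(146)=27517052599, p(147)=30388671978, p(148)=33549419497, p(149)=37027355200, p(150)=40853235313, p(151)=45060624582, p(152)=49686288421, p(153)=54770336324, p(154)=60356673280, p(155)=66493182097, p(156)=73232243759, p(157)=80630964769, p(158)=88751778802, p(159)=97662728555, p(160)=107438159466.
Final step: p(161) = p(160) + p(159) - p(156) - p(154) + p(149) + p(146) - p(139) - p(135) + p(126) + p(121) - p(110) - p(104) + p(91) + p(84) - p(69) - p(61) + p(44) + p(35) - p(16) - p(6)
= 107438159466 + 97662728555 - 73232243759 - 60356673280 + 37027355200 + 27517052599 - 13610949895 - 9035836076 + 3519222692 + 2056148051 - 607163746 - 304801365 + 64112359 + 26543660 - 3554345 - 1121505 + 75175 + 14883 - 231 - 11
= 118159068427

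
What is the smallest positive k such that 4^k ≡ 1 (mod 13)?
6

13 is prime, so ord(4) divides φ(13) = 12.
Divisors of 12: 1, 2, 3, 4, 6, 12.
Repeated squaring: 4^1 ≡ 4, 4^2 ≡ 3, 4^4 ≡ 9, 4^8 ≡ 3 (mod 13).
Test 4^d mod 13 for each divisor d in increasing order:
4^1 ≡ 4
4^2 ≡ 3
4^3 = 4^2·4^1 ≡ 12
4^4 ≡ 9
4^6 = 4^4·4^2 ≡ 1  ← first divisor giving 1
The order is 6.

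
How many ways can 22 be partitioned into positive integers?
1002

p(n) counts ways to write n as a sum of positive integers (order ignored).
Euler's pentagonal recurrence: p(k) = p(k-1) + p(k-2) - p(k-5) - p(k-7) + p(k-12) + p(k-15) - ... (offsets j(3j∓1)/2, signs ++--, p(0)=1, p(<0)=0).
DP table for k = 0..21: p(0)=1, p(1)=1, p(2)=2, p(3)=3, p(4)=5, p(5)=7, p(6)=11, p(7)=15, p(8)=22, p(9)=30, p(10)=42, p(11)=56, p(12)=77, p(13)=101, p(14)=135, p(15)=176, p(16)=231, p(17)=297, p(18)=385, p(19)=490, p(20)=627, p(21)=792.
Final step: p(22) = p(21) + p(20) - p(17) - p(15) + p(10) + p(7) - p(0)
= 792 + 627 - 297 - 176 + 42 + 15 - 1
= 1002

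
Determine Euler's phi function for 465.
240

465 = 3 × 5 × 31
φ(n) = n × ∏(1 - 1/p) for each prime p dividing n
φ(465) = 465 × (1 - 1/3) × (1 - 1/5) × (1 - 1/31) = 240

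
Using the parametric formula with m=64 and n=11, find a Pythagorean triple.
(3975, 1408, 4217)

Euclid's formula: a = m² - n², b = 2mn, c = m² + n²
m = 64, n = 11
a = 64² - 11² = 4096 - 121 = 3975
b = 2 × 64 × 11 = 1408
c = 64² + 11² = 4096 + 121 = 4217
Verification: 3975² + 1408² = 15800625 + 1982464 = 17783089 = 4217² ✓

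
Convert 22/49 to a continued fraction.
[0; 2, 4, 2, 2]

Euclidean algorithm steps:
22 = 0 × 49 + 22
49 = 2 × 22 + 5
22 = 4 × 5 + 2
5 = 2 × 2 + 1
2 = 2 × 1 + 0
Continued fraction: [0; 2, 4, 2, 2]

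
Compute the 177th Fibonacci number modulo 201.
160

Matrix identity: Q^n = [[F_(n+1), F_n], [F_n, F_(n-1)]] with Q = [[1,1],[1,0]].
n = 177 = 10110001₂. Square-and-multiply, entries mod 201:
Q^1 = [[1,1],[1,0]]
Q^2 = (Q^1)² = [[2,1],[1,1]]
Q^5 = (Q^2)²·Q = [[8,5],[5,3]]
Q^11 = (Q^5)²·Q = [[144,89],[89,55]]
Q^22 = (Q^11)² = [[115,23],[23,92]]
Q^44 = (Q^22)² = [[86,138],[138,149]]
Q^88 = (Q^44)² = [[109,69],[69,40]]
Q^177 = (Q^88)²·Q = [[190,160],[160,30]]
F_177 mod 201 = Q^177[0][1] = 160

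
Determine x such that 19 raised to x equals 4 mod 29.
22

Baby-step giant-step with step n = ⌈√29⌉ = 6.
Baby steps 19^j mod 29 (j:value) for j=0..5: 0:1, 1:19, 2:13, 3:15, 4:24, 5:21.
Giant-step multiplier: 19^(-6) ≡ 19^(28-6) = 19^22 ≡ 4 (mod 29).
Giant steps γ_i = 4·4^i mod 29: γ_0=4, γ_1=16, γ_2=6, γ_3=24 (in table at j=4).
x = i·n + j = 3·6 + 4 = 22.
Check: 19^22 ≡ 4 (mod 29).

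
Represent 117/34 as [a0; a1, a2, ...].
[3; 2, 3, 1, 3]

Euclidean algorithm steps:
117 = 3 × 34 + 15
34 = 2 × 15 + 4
15 = 3 × 4 + 3
4 = 1 × 3 + 1
3 = 3 × 1 + 0
Continued fraction: [3; 2, 3, 1, 3]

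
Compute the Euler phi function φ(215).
168

215 = 5 × 43
φ(n) = n × ∏(1 - 1/p) for each prime p dividing n
φ(215) = 215 × (1 - 1/5) × (1 - 1/43) = 168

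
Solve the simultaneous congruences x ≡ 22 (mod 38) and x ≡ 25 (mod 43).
326

Using Chinese Remainder Theorem:
M = 38 × 43 = 1634
M1 = 43, M2 = 38
y1 = 43^(-1) mod 38 = 23
y2 = 38^(-1) mod 43 = 17
x = (22×43×23 + 25×38×17) mod 1634 = 326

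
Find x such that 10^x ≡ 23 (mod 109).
105

Baby-step giant-step with step n = ⌈√109⌉ = 11.
Baby steps 10^j mod 109 (j:value) for j=0..10: 0:1, 1:10, 2:100, 3:19, 4:81, 5:47, 6:34, 7:13, 8:21, 9:101, 10:29.
Giant-step multiplier: 10^(-11) ≡ 10^(108-11) = 10^97 ≡ 53 (mod 109).
Giant steps γ_i = 23·53^i mod 109: γ_0=23, γ_1=20, γ_2=79, γ_3=45, γ_4=96, γ_5=74, γ_6=107, γ_7=3, γ_8=50, γ_9=34 (in table at j=6).
x = i·n + j = 9·11 + 6 = 105.
Check: 10^105 ≡ 23 (mod 109).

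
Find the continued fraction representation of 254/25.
[10; 6, 4]

Euclidean algorithm steps:
254 = 10 × 25 + 4
25 = 6 × 4 + 1
4 = 4 × 1 + 0
Continued fraction: [10; 6, 4]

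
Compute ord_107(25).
53

107 is prime, so ord(25) divides φ(107) = 106.
Divisors of 106: 1, 2, 53, 106.
Repeated squaring: 25^1 ≡ 25, 25^2 ≡ 90, 25^4 ≡ 75, 25^8 ≡ 61, 25^16 ≡ 83, 25^32 ≡ 41, 25^64 ≡ 76 (mod 107).
Test 25^d mod 107 for each divisor d in increasing order:
25^1 ≡ 25
25^2 ≡ 90
25^53 = 25^32·25^16·25^4·25^1 ≡ 1  ← first divisor giving 1
The order is 53.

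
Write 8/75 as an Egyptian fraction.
1/10 + 1/150

Greedy algorithm:
8/75: ceiling(75/8) = 10, use 1/10
1/150: ceiling(150/1) = 150, use 1/150
Result: 8/75 = 1/10 + 1/150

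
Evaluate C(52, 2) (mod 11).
6

Using Lucas' theorem:
Write n=52 and k=2 in base 11:
n in base 11: [4, 8]
k in base 11: [0, 2]
C(52,2) mod 11 = ∏ C(n_i, k_i) mod 11
Digit binomials (mod 11): C(4,0) = 1; C(8,2) = 28 ≡ 6
Product: 1 × 6 = 6 ≡ 6 (mod 11)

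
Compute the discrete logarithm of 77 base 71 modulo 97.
63

Baby-step giant-step with step n = ⌈√97⌉ = 10.
Baby steps 71^j mod 97 (j:value) for j=0..9: 0:1, 1:71, 2:94, 3:78, 4:9, 5:57, 6:70, 7:23, 8:81, 9:28.
Giant-step multiplier: 71^(-10) ≡ 71^(96-10) = 71^86 ≡ 95 (mod 97).
Giant steps γ_i = 77·95^i mod 97: γ_0=77, γ_1=40, γ_2=17, γ_3=63, γ_4=68, γ_5=58, γ_6=78 (in table at j=3).
x = i·n + j = 6·10 + 3 = 63.
Check: 71^63 ≡ 77 (mod 97).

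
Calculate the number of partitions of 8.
22

p(n) counts ways to write n as a sum of positive integers (order ignored).
Examples: 8; 7 + 1; 6 + 2; 6 + 1 + 1; 5 + 3; ... (22 total)
p(8) = 22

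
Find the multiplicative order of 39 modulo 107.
53

107 is prime, so ord(39) divides φ(107) = 106.
Divisors of 106: 1, 2, 53, 106.
Repeated squaring: 39^1 ≡ 39, 39^2 ≡ 23, 39^4 ≡ 101, 39^8 ≡ 36, 39^16 ≡ 12, 39^32 ≡ 37, 39^64 ≡ 85 (mod 107).
Test 39^d mod 107 for each divisor d in increasing order:
39^1 ≡ 39
39^2 ≡ 23
39^53 = 39^32·39^16·39^4·39^1 ≡ 1  ← first divisor giving 1
The order is 53.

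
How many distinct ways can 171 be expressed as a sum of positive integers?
301384802048

p(n) counts ways to write n as a sum of positive integers (order ignored).
Euler's pentagonal recurrence: p(k) = p(k-1) + p(k-2) - p(k-5) - p(k-7) + p(k-12) + p(k-15) - ... (offsets j(3j∓1)/2, signs ++--, p(0)=1, p(<0)=0).
DP table for k = 0..170: p(0)=1, p(1)=1, p(2)=2, p(3)=3, p(4)=5, p(5)=7, p(6)=11, p(7)=15, p(8)=22, p(9)=30, p(10)=42, p(11)=56, p(12)=77, p(13)=101, p(14)=135, p(15)=176, p(16)=231, p(17)=297, p(18)=385, p(19)=490, p(20)=627, p(21)=792, p(22)=1002, p(23)=1255, p(24)=1575, p(25)=1958, p(26)=2436, p(27)=3010, p(28)=3718, p(29)=4565, p(30)=5604, p(31)=6842, p(32)=8349, p(33)=10143, p(34)=12310, p(35)=14883, p(36)=17977, p(37)=21637, p(38)=26015, p(39)=31185, p(40)=37338, p(41)=44583, p(42)=53174, p(43)=63261, p(44)=75175, p(45)=89134, p(46)=105558, p(47)=124754, p(48)=147273, p(49)=173525, p(50)=204226, p(51)=239943, p(52)=281589, p(53)=329931, p(54)=386155, p(55)=451276, p(56)=526823, p(57)=614154, p(58)=715220, p(59)=831820, p(60)=966467, p(61)=1121505, p(62)=1300156, p(63)=1505499, p(64)=1741630, p(65)=2012558, p(66)=2323520, p(67)=2679689, p(68)=3087735, p(69)=3554345, p(70)=4087968, p(71)=4697205, p(72)=5392783, p(73)=6185689, p(74)=7089500, p(75)=8118264, p(76)=9289091, p(77)=10619863, p(78)=12132164, p(79)=13848650, p(80)=15796476, p(81)=18004327, p(82)=20506255, p(83)=23338469, p(84)=26543660, p(85)=30167357, p(86)=34262962, p(87)=38887673, p(88)=44108109, p(89)=49995925, p(90)=56634173, p(91)=64112359, p(92)=72533807, p(93)=82010177, p(94)=92669720, p(95)=104651419, p(96)=118114304, p(97)=133230930, p(98)=150198136, p(99)=169229875, p(100)=190569292, p(101)=214481126, p(102)=241265379, p(103)=271248950, p(104)=304801365, p(105)=342325709, p(106)=384276336, p(107)=431149389, p(108)=483502844, p(109)=541946240, p(110)=607163746, p(111)=679903203, p(112)=761002156, p(113)=851376628, p(114)=952050665, p(115)=1064144451, p(116)=1188908248, p(117)=1327710076, p(118)=1482074143, p(119)=1653668665, p(120)=1844349560, p(121)=2056148051, p(122)=2291320912, p(123)=2552338241, p(124)=2841940500, p(125)=3163127352, p(126)=3519222692, p(127)=3913864295, p(128)=4351078600, p(129)=4835271870, p(130)=5371315400, p(131)=5964539504, p(132)=6620830889, p(133)=7346629512, p(134)=8149040695, p(135)=9035836076, p(136)=10015581680, p(137)=11097645016, p(138)=12292341831, p(139)=13610949895, p(140)=15065878135, p(141)=16670689208, p(142)=18440293320, p(143)=20390982757, p(144)=22540654445, p(145)=24908858009, p(146)=27517052599, p(147)=30388671978, p(148)=33549419497, p(149)=37027355200, p(150)=40853235313, p(151)=45060624582, p(152)=49686288421, p(153)=54770336324, p(154)=60356673280, p(155)=66493182097, p(156)=73232243759, p(157)=80630964769, p(158)=88751778802, p(159)=97662728555, p(160)=107438159466, p(161)=118159068427, p(162)=129913904637, p(163)=142798995930, p(164)=156919475295, p(165)=172389800255, p(166)=189334822579, p(167)=207890420102, p(168)=228204732751, p(169)=250438925115, p(170)=274768617130.
Final step: p(171) = p(170) + p(169) - p(166) - p(164) + p(159) + p(156) - p(149) - p(145) + p(136) + p(131) - p(120) - p(114) + p(101) + p(94) - p(79) - p(71) + p(54) + p(45) - p(26) - p(16)
= 274768617130 + 250438925115 - 189334822579 - 156919475295 + 97662728555 + 73232243759 - 37027355200 - 24908858009 + 10015581680 + 5964539504 - 1844349560 - 952050665 + 214481126 + 92669720 - 13848650 - 4697205 + 386155 + 89134 - 2436 - 231
= 301384802048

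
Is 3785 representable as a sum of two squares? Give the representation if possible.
8² + 61² (a=8, b=61)

Factorization: 3785 = 5 × 757
By Fermat: n is sum of two squares iff every prime p ≡ 3 (mod 4) appears to even power.
All primes ≡ 3 (mod 4) appear to even power.
Search a = 0, 1, 2, … for 3785 - a² a perfect square: first hit at a = 8: 3785 - 64 = 3721 = 61².
3785 = 8² + 61² = 64 + 3721 ✓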